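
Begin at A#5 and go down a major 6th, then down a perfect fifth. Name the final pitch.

F#4

Down a major sixth from A#5: C#5 (9 semitones down).
C#5 down a perfect fifth → F#4 (7 semitones).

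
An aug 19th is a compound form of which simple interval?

Subtracting seven from the interval number removes an octave: 19 − 14 = 5.
Quality carries through unchanged, so the simple form is an augmented fifth.

augmented 5th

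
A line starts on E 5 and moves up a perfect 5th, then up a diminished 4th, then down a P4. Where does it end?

B flat 5

E5 up a perfect fifth → B5 (7 semitones).
B5 up a diminished fourth → Eb6 (4 semitones).
A perfect fourth down from Eb6 is Bb5.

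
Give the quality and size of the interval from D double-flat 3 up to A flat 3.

D to A spans five letter names (D-E-F-G-A) — that makes it a fifth of some quality.
The perfect fifth is 7 semitones; here we have 8, one semitone wider: augmented.

augmented fifth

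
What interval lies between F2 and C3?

perfect fifth

F to C spans five letter names (F-G-A-B-C): a fifth.
The perfect fifth spans 7 semitones, and F2 to C3 is exactly 7 semitones — so this is a perfect fifth.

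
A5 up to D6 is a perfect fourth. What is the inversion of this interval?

Inverted interval numbers add to nine, so a fourth pairs with a fifth (4 + 5 = 9).
And perfect stays perfect under inversion, so we get a perfect fifth.

perfect fifth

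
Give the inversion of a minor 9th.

major 7th

First reduce the compound minor ninth to its simple form, a minor second.
The rule of nine gives the new number: 9 − 2 = 7, so a second becomes a seventh.
The quality also flips — minor becomes major — giving a major seventh.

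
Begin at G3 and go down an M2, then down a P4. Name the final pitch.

Down a major second from G3: F3 (2 semitones down).
A perfect fourth down from F3 is C3.

C3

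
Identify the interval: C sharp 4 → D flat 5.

C to D spans two letter names (C-D), plus an octave, so the interval is some kind of ninth.
C#4 to Db5 spans 12 semitones — two semitones narrower than the major ninth (14) — giving a diminished ninth.

diminished ninth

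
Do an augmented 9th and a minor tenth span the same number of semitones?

Yes

Both span 15 semitones: an augmented ninth and a minor tenth are the same chromatic distance.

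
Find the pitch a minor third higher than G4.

Three letter names up from G: B.
Moving 3 semitones up from G4 (the size of a minor third) reaches Bb4.

Bb4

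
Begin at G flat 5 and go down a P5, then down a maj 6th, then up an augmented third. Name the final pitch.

Down a perfect fifth from Gb5: Cb5 (7 semitones down).
Down a major sixth from Cb5: Ebb4 (9 semitones down).
Ebb4 up an augmented third → G4 (5 semitones).

G 4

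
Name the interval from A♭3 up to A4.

augmented 8th

A to A is the same letter name, plus an octave — that makes it an octave of some quality.
The perfect octave is 12 semitones; here we have 13, one semitone wider: augmented.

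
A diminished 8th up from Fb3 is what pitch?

Fbb4

An octave keeps the letter name F, an octave up from F.
Moving 11 semitones up from Fb3 (the size of a diminished octave) reaches Fbb4.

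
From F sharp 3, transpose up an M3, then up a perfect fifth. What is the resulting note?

F#3 up a major third → A#3 (4 semitones).
A#3 up a perfect fifth → E#4 (7 semitones).

E sharp 4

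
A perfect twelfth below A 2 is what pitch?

D 1

Counting five letter names plus an octave down from A lands on D.
A perfect twelfth spans 19 semitones, so from A2 the target pitch is D1.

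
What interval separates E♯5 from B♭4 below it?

AA4

Descending from E#5 to Bb4 is the same interval as ascending Bb4 to E#5.
B to E spans four letter names (B-C-D-E), so the interval is some kind of fourth.
A perfect fourth would be 5 semitones; Bb4 to E#5 is 7, two semitones wider, so the interval is doubly augmented.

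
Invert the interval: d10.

First reduce the compound diminished tenth to its simple form, a diminished third.
The rule of nine gives the new number: 9 − 3 = 6, so a third becomes a sixth.
And diminished becomes augmented under inversion, so we get an augmented sixth.

augmented 6th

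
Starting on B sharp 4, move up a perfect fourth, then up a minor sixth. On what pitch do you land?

C sharp 6

B#4 up a perfect fourth → E#5 (5 semitones).
A minor sixth up from E#5 is C#6.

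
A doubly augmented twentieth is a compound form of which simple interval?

doubly augmented sixth

Subtracting seven from the interval number removes an octave: 20 − 14 = 6.
Quality carries through unchanged, so the simple form is a doubly augmented sixth.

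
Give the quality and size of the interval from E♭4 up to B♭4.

E to B spans five letter names (E-F-G-A-B) — that makes it a fifth of some quality.
The perfect fifth spans 7 semitones, and Eb4 to Bb4 is exactly 7 semitones — so this is a perfect fifth.

perfect fifth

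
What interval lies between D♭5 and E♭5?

D to E spans two letter names (D-E): a second.
The major second spans 2 semitones, and Db5 to Eb5 is exactly 2 semitones — so this is a major second.

major second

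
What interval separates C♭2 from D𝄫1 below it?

major 7th

Descending from Cb2 to Dbb1 is the same interval as ascending Dbb1 to Cb2.
D to C spans seven letter names (D-E-F-G-A-B-C): a seventh.
Dbb1 to Cb2 is 11 semitones, matching the major seventh exactly, so the quality is major.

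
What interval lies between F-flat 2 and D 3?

augmented sixth

F to D spans six letter names (F-G-A-B-C-D) — that makes it a sixth of some quality.
A major sixth would be 9 semitones; Fb2 to D3 is 10, one semitone wider, so the interval is augmented.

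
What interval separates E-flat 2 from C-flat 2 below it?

Descending from Eb2 to Cb2 is the same interval as ascending Cb2 to Eb2.
C to E spans three letter names (C-D-E) — that makes it a third of some quality.
Counting semitones, Cb2→Eb2 is 4, which is the major third.

major 3rd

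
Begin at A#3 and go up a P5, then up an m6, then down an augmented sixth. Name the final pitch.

A perfect fifth up from A#3 is E#4.
Up a minor sixth from E#4: C#5 (8 semitones up).
An augmented sixth down from C#5 is Eb4.

Eb4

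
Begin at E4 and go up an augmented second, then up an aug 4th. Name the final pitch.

E4 up an augmented second → F##4 (3 semitones).
Up an augmented fourth from F##4: B##4 (6 semitones up).

B##4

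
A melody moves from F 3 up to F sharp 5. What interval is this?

F to F is the same letter name, plus 2 octaves, so the interval is some kind of fifteenth.
The perfect fifteenth is 24 semitones; here we have 25, one semitone wider: augmented.
(Equivalently, a compound augmented octave: an augmented octave plus an octave.)

augmented fifteenth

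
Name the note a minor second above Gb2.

Abb2

Two letter names up from G: A.
A minor second spans 1 semitone, so from Gb2 the target pitch is Abb2.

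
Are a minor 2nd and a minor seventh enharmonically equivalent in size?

No

1 semitone (minor second) vs 10 semitones (minor seventh): not equal.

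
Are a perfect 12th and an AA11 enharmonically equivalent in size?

Both span 19 semitones: a perfect twelfth and a doubly augmented eleventh are the same chromatic distance.

Yes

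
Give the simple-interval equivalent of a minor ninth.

Subtracting seven from the interval number removes an octave: 9 − 7 = 2.
That makes a minor ninth a compound minor second — an octave plus a minor second.

m2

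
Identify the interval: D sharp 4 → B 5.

minor thirteenth

D to B spans six letter names (D-E-F-G-A-B), plus an octave: a thirteenth.
D#4 to B5 is 20 semitones, a half step short of the major thirteenth (21), so this is minor.
(Equivalently, a compound minor sixth: a minor sixth plus an octave.)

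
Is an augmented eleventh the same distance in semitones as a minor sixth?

An augmented eleventh is 18 semitones but a minor sixth is 8 semitones — different sizes.

No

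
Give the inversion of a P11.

perfect fifth

First reduce the compound perfect eleventh to its simple form, a perfect fourth.
Interval numbers invert to sum to nine: 4 + 5 = 9, so a fourth inverts to a fifth.
And perfect stays perfect under inversion, so we get a perfect fifth.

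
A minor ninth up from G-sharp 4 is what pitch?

A 5

The ninth's letter: G up two letter names plus an octave → A.
Moving 13 semitones up from G#4 (the size of a minor ninth) reaches A5.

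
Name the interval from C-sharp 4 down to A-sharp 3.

m3

Descending from C#4 to A#3 is the same interval as ascending A#3 to C#4.
A to C spans three letter names (A-B-C) — that makes it a third of some quality.
At 3 semitones, A#3→C#4 falls one short of a major third: minor.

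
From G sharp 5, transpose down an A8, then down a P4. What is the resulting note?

An augmented octave down from G#5 is G4.
G4 down a perfect fourth → D4 (5 semitones).

D 4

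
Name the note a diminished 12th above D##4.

Five letters up from D (plus an octave) reaches A.
Moving 18 semitones up from D##4 (the size of a diminished twelfth) reaches A#5.

A#5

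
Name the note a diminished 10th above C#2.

Eb3

The tenth's letter: C up three letter names plus an octave → E.
A diminished tenth is 14 semitones; 14 semitones up from C#2 gives Eb3.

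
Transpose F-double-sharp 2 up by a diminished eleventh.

B 3

The eleventh's letter: F up four letter names plus an octave → B.
Moving 16 semitones up from F##2 (the size of a diminished eleventh) reaches B3.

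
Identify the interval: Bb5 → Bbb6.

diminished octave

B to B is the same letter name, plus an octave, so the interval is some kind of octave.
The perfect octave is 12 semitones; here we have 11, one semitone narrower: diminished.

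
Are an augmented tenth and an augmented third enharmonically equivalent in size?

No

An augmented tenth is 17 semitones but an augmented third is 5 semitones — different sizes.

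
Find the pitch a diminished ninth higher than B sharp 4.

Two letters up from B (plus an octave) reaches C.
Moving 12 semitones up from B#4 (the size of a diminished ninth) reaches C6.

C 6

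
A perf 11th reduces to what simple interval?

Take out an octave (7 from the number): 11 − 7 = 4.
So a perfect eleventh is an octave plus a perfect fourth. The quality is unchanged.

perfect fourth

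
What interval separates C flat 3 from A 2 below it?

Descending from Cb3 to A2 is the same interval as ascending A2 to Cb3.
A to C spans three letter names (A-B-C): a third.
A2 to Cb3 spans 2 semitones — two semitones narrower than the major third (4) — giving a diminished third.

d3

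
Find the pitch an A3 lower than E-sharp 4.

C 4

Three letter names down from E: C.
An augmented third is 5 semitones; 5 semitones down from E#4 gives C4.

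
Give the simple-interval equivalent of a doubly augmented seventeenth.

doubly augmented third

Each octave removed subtracts seven from the number: 17 − 14 = 3.
Quality carries through unchanged, so the simple form is a doubly augmented third.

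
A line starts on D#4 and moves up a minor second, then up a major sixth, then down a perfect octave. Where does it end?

A minor second up from D#4 is E4.
A major sixth up from E4 is C#5.
Down a perfect octave from C#5: C#4 (12 semitones down).

C#4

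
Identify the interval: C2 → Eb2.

minor 3rd

C to E spans three letter names (C-D-E) — that makes it a third of some quality.
C2 to Eb2 is 3 semitones, a half step short of the major third (4), so this is minor.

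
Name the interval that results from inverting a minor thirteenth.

major 3rd

First reduce the compound minor thirteenth to its simple form, a minor sixth.
Interval numbers invert to sum to nine: 6 + 3 = 9, so a sixth inverts to a third.
The quality also flips — minor becomes major — giving a major third.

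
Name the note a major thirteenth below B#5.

D#4

Counting six letter names plus an octave down from B lands on D.
Moving 21 semitones down from B#5 (the size of a major thirteenth) reaches D#4.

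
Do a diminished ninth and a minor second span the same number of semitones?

A diminished ninth is 12 semitones but a minor second is 1 semitone — different sizes.

No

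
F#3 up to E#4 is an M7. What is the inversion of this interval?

minor second

Interval numbers invert to sum to nine: 7 + 2 = 9, so a seventh inverts to a second.
Quality inverts too: major becomes minor. That makes the inversion a minor second.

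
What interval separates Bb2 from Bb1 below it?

Descending from Bb2 to Bb1 is the same interval as ascending Bb1 to Bb2.
B to B is the same letter name, plus an octave: an octave.
Counting semitones, Bb1→Bb2 is 12, which is the perfect octave.

perfect octave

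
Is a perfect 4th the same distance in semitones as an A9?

A perfect fourth spans 5 semitones; an augmented ninth spans 15 semitones. They differ by 10.

No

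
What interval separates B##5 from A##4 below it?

M9

Descending from B##5 to A##4 is the same interval as ascending A##4 to B##5.
A to B spans two letter names (A-B), plus an octave, so the interval is some kind of ninth.
A##4 to B##5 is 14 semitones, matching the major ninth exactly, so the quality is major.
(Equivalently, a compound major second: a major second plus an octave.)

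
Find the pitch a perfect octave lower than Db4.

Db3

For an octave the letter name doesn't change: still D, an octave down.
A perfect octave is 12 semitones; 12 semitones down from Db4 gives Db3.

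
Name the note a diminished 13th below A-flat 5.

Counting six letter names plus an octave down from A lands on C.
Moving 19 semitones down from Ab5 (the size of a diminished thirteenth) reaches C#4.

C-sharp 4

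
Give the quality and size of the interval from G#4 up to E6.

minor 13th

G to E spans six letter names (G-A-B-C-D-E), plus an octave — that makes it a thirteenth of some quality.
At 20 semitones, G#4→E6 falls one short of a major thirteenth: minor.
(Equivalently, a compound minor sixth: a minor sixth plus an octave.)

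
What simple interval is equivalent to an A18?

Subtracting seven from the interval number removes an octave: 18 − 14 = 4.
That makes an augmented eighteenth a compound augmented fourth — 2 octaves plus an augmented fourth.

augmented 4th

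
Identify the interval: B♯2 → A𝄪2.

minor second

Descending from B#2 to A##2 is the same interval as ascending A##2 to B#2.
A to B spans two letter names (A-B): a second.
A major second would be 2 semitones, but A##2 to B#2 is 1 — one semitone narrower, making it a minor second.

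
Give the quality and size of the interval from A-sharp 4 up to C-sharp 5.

minor third

A to C spans three letter names (A-B-C): a third.
At 3 semitones, A#4→C#5 falls one short of a major third: minor.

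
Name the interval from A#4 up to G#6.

minor fourteenth

A to G spans seven letter names (A-B-C-D-E-F-G), plus an octave, so the interval is some kind of fourteenth.
A major fourteenth would be 23 semitones, but A#4 to G#6 is 22 — one semitone narrower, making it a minor fourteenth.
(Equivalently, a compound minor seventh: a minor seventh plus an octave.)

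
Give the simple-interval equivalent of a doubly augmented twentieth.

Subtracting seven from the interval number removes an octave: 20 − 14 = 6.
Quality carries through unchanged, so the simple form is a doubly augmented sixth.

doubly augmented 6th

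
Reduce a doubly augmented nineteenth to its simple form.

Each octave removed subtracts seven from the number: 19 − 14 = 5.
That makes a doubly augmented nineteenth a compound doubly augmented fifth — 2 octaves plus a doubly augmented fifth.

doubly augmented 5th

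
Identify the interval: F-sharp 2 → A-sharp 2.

major third

F to A spans three letter names (F-G-A), so the interval is some kind of third.
F#2 to A#2 is 4 semitones, matching the major third exactly, so the quality is major.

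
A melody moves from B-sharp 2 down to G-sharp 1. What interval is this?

M10

Descending from B#2 to G#1 is the same interval as ascending G#1 to B#2.
G to B spans three letter names (G-A-B), plus an octave: a tenth.
The major tenth spans 16 semitones, and G#1 to B#2 is exactly 16 semitones — so this is a major tenth.
(Equivalently, a compound major third: a major third plus an octave.)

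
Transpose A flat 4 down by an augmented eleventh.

Counting four letter names plus an octave down from A lands on E.
An augmented eleventh spans 18 semitones, so from Ab4 the target pitch is Ebb3.

E double-flat 3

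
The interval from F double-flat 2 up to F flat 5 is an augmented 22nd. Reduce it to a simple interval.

augmented 8th

Each octave removed subtracts seven from the number: 22 − 14 = 8.
Quality carries through unchanged, so the simple form is an augmented octave.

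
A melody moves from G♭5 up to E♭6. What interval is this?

G to E spans six letter names (G-A-B-C-D-E), so the interval is some kind of sixth.
Gb5 to Eb6 is 9 semitones, matching the major sixth exactly, so the quality is major.

M6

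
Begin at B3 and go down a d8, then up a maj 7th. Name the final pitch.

B3 down a diminished octave → B#2 (11 semitones).
Up a major seventh from B#2: A##3 (11 semitones up).

A##3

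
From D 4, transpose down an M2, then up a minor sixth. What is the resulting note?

A flat 4

D4 down a major second → C4 (2 semitones).
Up a minor sixth from C4: Ab4 (8 semitones up).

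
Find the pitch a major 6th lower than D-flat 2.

F-flat 1

The sixth takes the letter from D down to F.
A major sixth spans 9 semitones, so from Db2 the target pitch is Fb1.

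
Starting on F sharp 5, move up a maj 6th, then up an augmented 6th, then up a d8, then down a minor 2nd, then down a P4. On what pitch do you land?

F#5 up a major sixth → D#6 (9 semitones).
Up an augmented sixth from D#6: B##6 (10 semitones up).
A diminished octave up from B##6 is B#7.
B#7 down a minor second → A##7 (1 semitone).
Down a perfect fourth from A##7: E##7 (5 semitones down).

E double-sharp 7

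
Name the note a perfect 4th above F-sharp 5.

Four letter names up from F: B.
Moving 5 semitones up from F#5 (the size of a perfect fourth) reaches B5.

B 5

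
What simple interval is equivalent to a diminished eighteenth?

Each octave removed subtracts seven from the number: 18 − 14 = 4.
Quality carries through unchanged, so the simple form is a diminished fourth.

d4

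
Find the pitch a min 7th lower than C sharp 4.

D sharp 3

Seven letter names down from C: D.
A minor seventh is 10 semitones; 10 semitones down from C#4 gives D#3.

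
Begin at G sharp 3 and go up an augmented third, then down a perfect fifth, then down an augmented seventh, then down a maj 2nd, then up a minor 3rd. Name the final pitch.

G 2

An augmented third up from G#3 is B##3.
B##3 down a perfect fifth → E##3 (7 semitones).
E##3 down an augmented seventh → F#2 (12 semitones).
Down a major second from F#2: E2 (2 semitones down).
A minor third up from E2 is G2.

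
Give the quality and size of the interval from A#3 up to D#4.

A to D spans four letter names (A-B-C-D), so the interval is some kind of fourth.
A#3 to D#4 is 5 semitones, matching the perfect fourth exactly, so the quality is perfect.

perfect 4th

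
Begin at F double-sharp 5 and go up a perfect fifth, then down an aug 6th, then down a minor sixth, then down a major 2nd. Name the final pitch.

F sharp 4

F##5 up a perfect fifth → C##6 (7 semitones).
C##6 down an augmented sixth → E5 (10 semitones).
Down a minor sixth from E5: G#4 (8 semitones down).
A major second down from G#4 is F#4.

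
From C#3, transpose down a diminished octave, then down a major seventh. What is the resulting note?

Down a diminished octave from C#3: C##2 (11 semitones down).
Down a major seventh from C##2: D#1 (11 semitones down).

D#1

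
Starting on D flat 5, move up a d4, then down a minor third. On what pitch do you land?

E double-flat 5

Up a diminished fourth from Db5: Gbb5 (4 semitones up).
A minor third down from Gbb5 is Ebb5.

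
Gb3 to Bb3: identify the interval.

major third

G to B spans three letter names (G-A-B) — that makes it a third of some quality.
The major third spans 4 semitones, and Gb3 to Bb3 is exactly 4 semitones — so this is a major third.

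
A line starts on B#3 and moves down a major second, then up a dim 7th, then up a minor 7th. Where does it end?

B#3 down a major second → A#3 (2 semitones).
A diminished seventh up from A#3 is G4.
Up a minor seventh from G4: F5 (10 semitones up).

F5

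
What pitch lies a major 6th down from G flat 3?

Counting six letter names down from G lands on B.
A major sixth spans 9 semitones, so from Gb3 the target pitch is Bbb2.

B double-flat 2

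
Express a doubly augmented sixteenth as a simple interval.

Subtracting seven from the interval number removes an octave: 16 − 14 = 2.
So a doubly augmented sixteenth is 2 octaves plus a doubly augmented second. The quality is unchanged.

doubly augmented second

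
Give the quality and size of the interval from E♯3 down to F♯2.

Descending from E#3 to F#2 is the same interval as ascending F#2 to E#3.
F to E spans seven letter names (F-G-A-B-C-D-E): a seventh.
The major seventh spans 11 semitones, and F#2 to E#3 is exactly 11 semitones — so this is a major seventh.

major seventh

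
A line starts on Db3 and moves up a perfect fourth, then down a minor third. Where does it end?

A perfect fourth up from Db3 is Gb3.
Gb3 down a minor third → Eb3 (3 semitones).

Eb3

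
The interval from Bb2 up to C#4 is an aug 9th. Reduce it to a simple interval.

augmented second

Subtracting seven from the interval number removes an octave: 9 − 7 = 2.
Quality carries through unchanged, so the simple form is an augmented second.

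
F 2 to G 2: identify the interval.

major second

F to G spans two letter names (F-G): a second.
Counting semitones, F2→G2 is 2, which is the major second.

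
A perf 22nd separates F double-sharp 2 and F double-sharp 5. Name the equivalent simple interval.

Subtracting seven from the interval number removes an octave: 22 − 14 = 8.
So a perfect twenty-second is 2 octaves plus a perfect octave. The quality is unchanged.

P8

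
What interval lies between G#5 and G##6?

G to G is the same letter name, plus an octave: an octave.
G#5 to G##6 spans 13 semitones — one semitone wider than the perfect octave (12) — giving an augmented octave.

augmented 8th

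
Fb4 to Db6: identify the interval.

major 13th

F to D spans six letter names (F-G-A-B-C-D), plus an octave — that makes it a thirteenth of some quality.
The major thirteenth spans 21 semitones, and Fb4 to Db6 is exactly 21 semitones — so this is a major thirteenth.
(Equivalently, a compound major sixth: a major sixth plus an octave.)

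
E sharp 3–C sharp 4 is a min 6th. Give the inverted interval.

M3

The rule of nine gives the new number: 9 − 6 = 3, so a sixth becomes a third.
And minor becomes major under inversion, so we get a major third.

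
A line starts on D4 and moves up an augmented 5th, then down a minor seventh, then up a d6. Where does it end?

An augmented fifth up from D4 is A#4.
A minor seventh down from A#4 is B#3.
B#3 up a diminished sixth → G4 (7 semitones).

G4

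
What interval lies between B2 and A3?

B to A spans seven letter names (B-C-D-E-F-G-A), so the interval is some kind of seventh.
A major seventh would be 11 semitones, but B2 to A3 is 10 — one semitone narrower, making it a minor seventh.

minor seventh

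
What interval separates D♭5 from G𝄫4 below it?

Descending from Db5 to Gbb4 is the same interval as ascending Gbb4 to Db5.
G to D spans five letter names (G-A-B-C-D), so the interval is some kind of fifth.
The perfect fifth is 7 semitones; here we have 8, one semitone wider: augmented.

augmented 5th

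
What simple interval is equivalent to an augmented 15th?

augmented octave

Take out an octave (7 from the number): 15 − 7 = 8.
So an augmented fifteenth is an octave plus an augmented octave. The quality is unchanged.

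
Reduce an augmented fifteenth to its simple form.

augmented 8th

Take out an octave (7 from the number): 15 − 7 = 8.
Quality carries through unchanged, so the simple form is an augmented octave.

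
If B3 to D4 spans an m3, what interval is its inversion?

The rule of nine gives the new number: 9 − 3 = 6, so a third becomes a sixth.
The quality also flips — minor becomes major — giving a major sixth.

major sixth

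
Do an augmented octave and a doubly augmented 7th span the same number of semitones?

Yes

An augmented octave = 13 semitones = a doubly augmented seventh; enharmonically equal.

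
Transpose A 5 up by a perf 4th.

The fourth takes the letter from A up to D.
A perfect fourth spans 5 semitones, so from A5 the target pitch is D6.

D 6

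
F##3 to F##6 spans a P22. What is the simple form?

Each octave removed subtracts seven from the number: 22 − 14 = 8.
Quality carries through unchanged, so the simple form is a perfect octave.

perfect 8th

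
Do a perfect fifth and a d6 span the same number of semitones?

Yes

A perfect fifth spans 7 semitones, and a diminished sixth also spans 7 semitones — they're enharmonic.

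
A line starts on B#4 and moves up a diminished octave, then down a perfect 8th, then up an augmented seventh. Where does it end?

A##5

Up a diminished octave from B#4: B5 (11 semitones up).
Down a perfect octave from B5: B4 (12 semitones down).
Up an augmented seventh from B4: A##5 (12 semitones up).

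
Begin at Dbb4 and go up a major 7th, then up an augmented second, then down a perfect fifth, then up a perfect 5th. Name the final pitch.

D5

A major seventh up from Dbb4 is Cb5.
Up an augmented second from Cb5: D5 (3 semitones up).
D5 down a perfect fifth → G4 (7 semitones).
G4 up a perfect fifth → D5 (7 semitones).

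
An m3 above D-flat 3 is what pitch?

Counting three letter names up from D lands on F.
A minor third is 3 semitones; 3 semitones up from Db3 gives Fb3.

F-flat 3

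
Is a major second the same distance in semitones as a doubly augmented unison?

Yes

A major second spans 2 semitones, and a doubly augmented unison also spans 2 semitones — they're enharmonic.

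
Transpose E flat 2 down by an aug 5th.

A double-flat 1

Counting five letter names down from E lands on A.
Moving 8 semitones down from Eb2 (the size of an augmented fifth) reaches Abb1.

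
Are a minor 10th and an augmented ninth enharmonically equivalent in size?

Yes

A minor tenth = 15 semitones = an augmented ninth; enharmonically equal.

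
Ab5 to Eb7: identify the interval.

A to E spans five letter names (A-B-C-D-E), plus an octave: a twelfth.
Counting semitones, Ab5→Eb7 is 19, which is the perfect twelfth.
(Equivalently, a compound perfect fifth: a perfect fifth plus an octave.)

perfect twelfth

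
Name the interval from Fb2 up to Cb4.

F to C spans five letter names (F-G-A-B-C), plus an octave — that makes it a twelfth of some quality.
Fb2 to Cb4 is 19 semitones, matching the perfect twelfth exactly, so the quality is perfect.
(Equivalently, a compound perfect fifth: a perfect fifth plus an octave.)

perfect twelfth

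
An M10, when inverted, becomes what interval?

First reduce the compound major tenth to its simple form, a major third.
Interval numbers invert to sum to nine: 3 + 6 = 9, so a third inverts to a sixth.
The quality also flips — major becomes minor — giving a minor sixth.

minor sixth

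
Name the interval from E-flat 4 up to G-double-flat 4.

E to G spans three letter names (E-F-G): a third.
Eb4 to Gbb4 spans 2 semitones — two semitones narrower than the major third (4) — giving a diminished third.

diminished third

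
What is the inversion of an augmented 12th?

diminished 4th

First reduce the compound augmented twelfth to its simple form, an augmented fifth.
The rule of nine gives the new number: 9 − 5 = 4, so a fifth becomes a fourth.
The quality also flips — augmented becomes diminished — giving a diminished fourth.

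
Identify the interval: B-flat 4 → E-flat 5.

P4

B to E spans four letter names (B-C-D-E): a fourth.
Counting semitones, Bb4→Eb5 is 5, which is the perfect fourth.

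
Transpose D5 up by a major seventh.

C#6

The seventh takes the letter from D up to C.
A major seventh is 11 semitones; 11 semitones up from D5 gives C#6.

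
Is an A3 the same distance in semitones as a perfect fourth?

Both span 5 semitones: an augmented third and a perfect fourth are the same chromatic distance.

Yes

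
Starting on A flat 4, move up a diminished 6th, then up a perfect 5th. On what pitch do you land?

C double-flat 6

Up a diminished sixth from Ab4: Fbb5 (7 semitones up).
Up a perfect fifth from Fbb5: Cbb6 (7 semitones up).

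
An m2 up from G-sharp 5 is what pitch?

A 5

Counting two letter names up from G lands on A.
A minor second is 1 semitone; 1 semitone up from G#5 gives A5.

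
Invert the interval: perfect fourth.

Interval numbers invert to sum to nine: 4 + 5 = 9, so a fourth inverts to a fifth.
The quality also flips — perfect stays perfect — giving a perfect fifth.

perfect fifth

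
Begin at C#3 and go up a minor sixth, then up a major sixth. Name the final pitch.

Up a minor sixth from C#3: A3 (8 semitones up).
Up a major sixth from A3: F#4 (9 semitones up).

F#4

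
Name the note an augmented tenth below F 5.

D-double-flat 4

Counting three letter names plus an octave down from F lands on D.
Moving 17 semitones down from F5 (the size of an augmented tenth) reaches Dbb4.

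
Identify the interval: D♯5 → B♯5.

D to B spans six letter names (D-E-F-G-A-B) — that makes it a sixth of some quality.
The major sixth spans 9 semitones, and D#5 to B#5 is exactly 9 semitones — so this is a major sixth.

major sixth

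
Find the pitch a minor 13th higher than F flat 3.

D double-flat 5

Counting six letter names plus an octave up from F lands on D.
A minor thirteenth is 20 semitones; 20 semitones up from Fb3 gives Dbb5.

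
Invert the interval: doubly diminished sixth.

The rule of nine gives the new number: 9 − 6 = 3, so a sixth becomes a third.
The quality also flips — doubly diminished becomes doubly augmented — giving a doubly augmented third.

AA3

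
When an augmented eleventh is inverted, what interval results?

d5

First reduce the compound augmented eleventh to its simple form, an augmented fourth.
Inverted interval numbers add to nine, so a fourth pairs with a fifth (4 + 5 = 9).
Quality inverts too: augmented becomes diminished. That makes the inversion a diminished fifth.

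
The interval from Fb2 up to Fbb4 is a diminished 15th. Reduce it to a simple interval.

Subtracting seven from the interval number removes an octave: 15 − 7 = 8.
That makes a diminished fifteenth a compound diminished octave — an octave plus a diminished octave.

diminished octave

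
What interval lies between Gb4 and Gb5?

G to G is the same letter name, plus an octave: an octave.
Gb4 to Gb5 is 12 semitones, matching the perfect octave exactly, so the quality is perfect.

perfect octave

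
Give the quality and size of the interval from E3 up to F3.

E to F spans two letter names (E-F) — that makes it a second of some quality.
At 1 semitone, E3→F3 falls one short of a major second: minor.

minor second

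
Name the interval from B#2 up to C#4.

B to C spans two letter names (B-C), plus an octave — that makes it a ninth of some quality.
B#2 to C#4 is 13 semitones, a half step short of the major ninth (14), so this is minor.
(Equivalently, a compound minor second: a minor second plus an octave.)

m9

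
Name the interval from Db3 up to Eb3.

M2

D to E spans two letter names (D-E) — that makes it a second of some quality.
The major second spans 2 semitones, and Db3 to Eb3 is exactly 2 semitones — so this is a major second.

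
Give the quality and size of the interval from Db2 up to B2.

D to B spans six letter names (D-E-F-G-A-B), so the interval is some kind of sixth.
Db2 to B2 spans 10 semitones — one semitone wider than the major sixth (9) — giving an augmented sixth.

A6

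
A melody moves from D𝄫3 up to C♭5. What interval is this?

major fourteenth

D to C spans seven letter names (D-E-F-G-A-B-C), plus an octave — that makes it a fourteenth of some quality.
Dbb3 to Cb5 is 23 semitones, matching the major fourteenth exactly, so the quality is major.
(Equivalently, a compound major seventh: a major seventh plus an octave.)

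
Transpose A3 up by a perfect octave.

A4

For an octave the letter name doesn't change: still A, an octave up.
Moving 12 semitones up from A3 (the size of a perfect octave) reaches A4.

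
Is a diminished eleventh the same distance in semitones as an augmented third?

A diminished eleventh is 16 semitones but an augmented third is 5 semitones — different sizes.

No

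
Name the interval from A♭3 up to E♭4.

A to E spans five letter names (A-B-C-D-E), so the interval is some kind of fifth.
Ab3 to Eb4 is 7 semitones, matching the perfect fifth exactly, so the quality is perfect.

perfect fifth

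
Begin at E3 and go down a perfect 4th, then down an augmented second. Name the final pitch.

Ab2

Down a perfect fourth from E3: B2 (5 semitones down).
An augmented second down from B2 is Ab2.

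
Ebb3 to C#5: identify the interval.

E to C spans six letter names (E-F-G-A-B-C), plus an octave, so the interval is some kind of thirteenth.
Ebb3 to C#5 spans 23 semitones — two semitones wider than the major thirteenth (21) — giving a doubly augmented thirteenth.
(Equivalently, a compound doubly augmented sixth: a doubly augmented sixth plus an octave.)

AA13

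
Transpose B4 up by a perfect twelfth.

Five letters up from B (plus an octave) reaches F.
A perfect twelfth spans 19 semitones, so from B4 the target pitch is F#6.

F#6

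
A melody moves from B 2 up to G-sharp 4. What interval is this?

B to G spans six letter names (B-C-D-E-F-G), plus an octave: a thirteenth.
B2 to G#4 is 21 semitones, matching the major thirteenth exactly, so the quality is major.
(Equivalently, a compound major sixth: a major sixth plus an octave.)

major thirteenth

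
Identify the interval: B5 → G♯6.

major 6th

B to G spans six letter names (B-C-D-E-F-G) — that makes it a sixth of some quality.
The major sixth spans 9 semitones, and B5 to G#6 is exactly 9 semitones — so this is a major sixth.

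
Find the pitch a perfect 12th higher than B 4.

Counting five letter names plus an octave up from B lands on F.
A perfect twelfth spans 19 semitones, so from B4 the target pitch is F#6.

F sharp 6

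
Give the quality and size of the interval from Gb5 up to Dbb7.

G to D spans five letter names (G-A-B-C-D), plus an octave — that makes it a twelfth of some quality.
A perfect twelfth would be 19 semitones; Gb5 to Dbb7 is 18, one semitone narrower, so the interval is diminished.
(Equivalently, a compound diminished fifth: a diminished fifth plus an octave.)

diminished 12th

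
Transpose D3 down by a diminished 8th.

D#2

For an octave the letter name doesn't change: still D, an octave down.
A diminished octave spans 11 semitones, so from D3 the target pitch is D#2.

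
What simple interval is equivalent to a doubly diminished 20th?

doubly diminished sixth

Take out 2 octaves (14 from the number): 20 − 14 = 6.
Quality carries through unchanged, so the simple form is a doubly diminished sixth.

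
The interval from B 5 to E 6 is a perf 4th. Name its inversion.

Interval numbers invert to sum to nine: 4 + 5 = 9, so a fourth inverts to a fifth.
And perfect stays perfect under inversion, so we get a perfect fifth.

perfect 5th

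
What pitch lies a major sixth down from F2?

Ab1

Six letter names down from F: A.
A major sixth spans 9 semitones, so from F2 the target pitch is Ab1.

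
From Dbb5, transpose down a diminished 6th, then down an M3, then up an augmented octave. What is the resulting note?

D5

Down a diminished sixth from Dbb5: F4 (7 semitones down).
Down a major third from F4: Db4 (4 semitones down).
Db4 up an augmented octave → D5 (13 semitones).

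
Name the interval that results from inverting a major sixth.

minor 3rd

Interval numbers invert to sum to nine: 6 + 3 = 9, so a sixth inverts to a third.
Quality inverts too: major becomes minor. That makes the inversion a minor third.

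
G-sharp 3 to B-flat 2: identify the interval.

A6

Descending from G#3 to Bb2 is the same interval as ascending Bb2 to G#3.
B to G spans six letter names (B-C-D-E-F-G): a sixth.
The major sixth is 9 semitones; here we have 10, one semitone wider: augmented.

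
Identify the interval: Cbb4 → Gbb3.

P4

Descending from Cbb4 to Gbb3 is the same interval as ascending Gbb3 to Cbb4.
G to C spans four letter names (G-A-B-C) — that makes it a fourth of some quality.
The perfect fourth spans 5 semitones, and Gbb3 to Cbb4 is exactly 5 semitones — so this is a perfect fourth.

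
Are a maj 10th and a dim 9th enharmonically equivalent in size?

No

A major tenth is 16 semitones but a diminished ninth is 12 semitones — different sizes.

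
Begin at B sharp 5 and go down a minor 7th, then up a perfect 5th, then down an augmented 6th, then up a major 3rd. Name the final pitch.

Down a minor seventh from B#5: C##5 (10 semitones down).
C##5 up a perfect fifth → G##5 (7 semitones).
G##5 down an augmented sixth → B4 (10 semitones).
B4 up a major third → D#5 (4 semitones).

D sharp 5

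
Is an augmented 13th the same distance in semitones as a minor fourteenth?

Yes

An augmented thirteenth spans 22 semitones, and a minor fourteenth also spans 22 semitones — they're enharmonic.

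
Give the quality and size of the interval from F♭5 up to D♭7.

F to D spans six letter names (F-G-A-B-C-D), plus an octave: a thirteenth.
The major thirteenth spans 21 semitones, and Fb5 to Db7 is exactly 21 semitones — so this is a major thirteenth.
(Equivalently, a compound major sixth: a major sixth plus an octave.)

major 13th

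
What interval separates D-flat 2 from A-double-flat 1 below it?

augmented fourth

Descending from Db2 to Abb1 is the same interval as ascending Abb1 to Db2.
A to D spans four letter names (A-B-C-D): a fourth.
The perfect fourth is 5 semitones; here we have 6, one semitone wider: augmented.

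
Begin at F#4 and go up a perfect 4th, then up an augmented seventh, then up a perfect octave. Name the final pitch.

A perfect fourth up from F#4 is B4.
An augmented seventh up from B4 is A##5.
A perfect octave up from A##5 is A##6.

A##6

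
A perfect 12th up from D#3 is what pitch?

A#4

Five letters up from D (plus an octave) reaches A.
Moving 19 semitones up from D#3 (the size of a perfect twelfth) reaches A#4.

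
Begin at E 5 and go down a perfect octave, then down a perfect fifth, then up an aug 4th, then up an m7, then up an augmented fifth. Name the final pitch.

E5 down a perfect octave → E4 (12 semitones).
A perfect fifth down from E4 is A3.
An augmented fourth up from A3 is D#4.
Up a minor seventh from D#4: C#5 (10 semitones up).
Up an augmented fifth from C#5: G##5 (8 semitones up).

G double-sharp 5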